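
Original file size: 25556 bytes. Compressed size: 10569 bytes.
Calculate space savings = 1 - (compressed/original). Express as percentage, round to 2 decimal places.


ratio = compressed/original = 10569/25556 = 0.413562
savings = 1 - ratio = 1 - 0.413562 = 0.586438
as a percentage: 0.586438 * 100 = 58.64%

Space savings = 1 - 10569/25556 = 58.64%


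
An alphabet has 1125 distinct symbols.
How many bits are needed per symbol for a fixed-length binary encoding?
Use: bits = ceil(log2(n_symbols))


log2(1125) = 10.1357
Bracket: 2^10 = 1024 < 1125 <= 2^11 = 2048
So ceil(log2(1125)) = 11

bits = ceil(log2(1125)) = ceil(10.1357) = 11 bits


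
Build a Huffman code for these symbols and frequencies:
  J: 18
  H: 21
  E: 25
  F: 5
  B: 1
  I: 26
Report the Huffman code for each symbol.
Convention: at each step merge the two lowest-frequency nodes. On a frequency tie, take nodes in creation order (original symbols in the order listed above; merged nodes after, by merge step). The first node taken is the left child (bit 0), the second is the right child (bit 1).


Huffman tree construction:
Step 1: Merge B(1) + F(5) = 6
Step 2: Merge (B+F)(6) + J(18) = 24
Step 3: Merge H(21) + ((B+F)+J)(24) = 45
Step 4: Merge E(25) + I(26) = 51
Step 5: Merge (H+((B+F)+J))(45) + (E+I)(51) = 96
Read each symbol's code off the tree from the root (left child = 0, right child = 1).

Codes:
  J: 011 (length 3)
  H: 00 (length 2)
  E: 10 (length 2)
  F: 0101 (length 4)
  B: 0100 (length 4)
  I: 11 (length 2)
Average code length: 222/96 = 2.3125 bits/symbol


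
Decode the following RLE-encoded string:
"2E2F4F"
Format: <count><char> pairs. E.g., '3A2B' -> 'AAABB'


Expanding each <count><char> pair:
  2E -> 'EE'
  2F -> 'FF'
  4F -> 'FFFF'

Decoded = EEFFFFFF


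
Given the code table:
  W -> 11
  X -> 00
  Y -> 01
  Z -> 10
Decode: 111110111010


Decoding:
11 -> W
11 -> W
10 -> Z
11 -> W
10 -> Z
10 -> Z


Result: WWZWZZ


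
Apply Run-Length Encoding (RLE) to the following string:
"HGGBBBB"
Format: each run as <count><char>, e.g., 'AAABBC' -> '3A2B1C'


Scanning runs left to right:
  i=0: run of 'H' x 1 -> '1H'
  i=1: run of 'G' x 2 -> '2G'
  i=3: run of 'B' x 4 -> '4B'

RLE = 1H2G4B


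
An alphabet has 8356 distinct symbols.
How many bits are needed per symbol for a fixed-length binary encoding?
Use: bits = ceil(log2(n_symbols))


log2(8356) = 13.0286
Bracket: 2^13 = 8192 < 8356 <= 2^14 = 16384
So ceil(log2(8356)) = 14

bits = ceil(log2(8356)) = ceil(13.0286) = 14 bits


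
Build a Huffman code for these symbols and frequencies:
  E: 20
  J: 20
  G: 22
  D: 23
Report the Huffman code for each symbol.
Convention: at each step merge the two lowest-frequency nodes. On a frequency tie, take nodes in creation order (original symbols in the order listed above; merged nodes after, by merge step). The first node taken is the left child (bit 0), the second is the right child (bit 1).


Huffman tree construction:
Step 1: Merge E(20) + J(20) = 40
Step 2: Merge G(22) + D(23) = 45
Step 3: Merge (E+J)(40) + (G+D)(45) = 85
Read each symbol's code off the tree from the root (left child = 0, right child = 1).

Codes:
  E: 00 (length 2)
  J: 01 (length 2)
  G: 10 (length 2)
  D: 11 (length 2)
Average code length: 170/85 = 2.0000 bits/symbol


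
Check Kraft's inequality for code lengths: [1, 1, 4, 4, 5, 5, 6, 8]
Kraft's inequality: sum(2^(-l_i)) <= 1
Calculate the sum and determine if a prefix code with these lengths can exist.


Sum = 2^(-1) + 2^(-1) + 2^(-4) + 2^(-4) + 2^(-5) + 2^(-5) + 2^(-6) + 2^(-8)
    = 0.5 + 0.5 + 0.0625 + 0.0625 + 0.03125 + 0.03125 + 0.015625 + 0.00390625
    = 309/256 = 1.20703125
Since 1.20703125 > 1, Kraft's inequality is NOT satisfied.
A prefix code with these lengths CANNOT exist.

Kraft sum = 1.20703125. Not satisfied.


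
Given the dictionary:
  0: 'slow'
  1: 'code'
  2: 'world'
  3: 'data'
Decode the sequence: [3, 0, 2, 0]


Look up each index in the dictionary:
  3 -> 'data'
  0 -> 'slow'
  2 -> 'world'
  0 -> 'slow'

Decoded: "data slow world slow"


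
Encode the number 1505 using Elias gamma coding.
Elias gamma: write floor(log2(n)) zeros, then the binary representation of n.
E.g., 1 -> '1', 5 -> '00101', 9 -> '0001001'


num_bits = floor(log2(1505)) + 1 = 11
leading_zeros = num_bits - 1 = 10
binary(1505) = 10111100001

Elias gamma(1505) = '0000000000' + '10111100001' = 000000000010111100001 (21 bits)


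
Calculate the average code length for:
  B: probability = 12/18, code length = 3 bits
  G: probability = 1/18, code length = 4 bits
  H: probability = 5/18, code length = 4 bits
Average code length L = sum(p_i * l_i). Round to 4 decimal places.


Weighted contributions p_i * l_i:
  B: (12/18) * 3 = 36/18
  G: (1/18) * 4 = 4/18
  H: (5/18) * 4 = 20/18
Sum = (36 + 4 + 20)/18 = 60/18

L = 60/18 = 3.3333 bits/symbol


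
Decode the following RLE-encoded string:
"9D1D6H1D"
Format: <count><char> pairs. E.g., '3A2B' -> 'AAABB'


Expanding each <count><char> pair:
  9D -> 'DDDDDDDDD'
  1D -> 'D'
  6H -> 'HHHHHH'
  1D -> 'D'

Decoded = DDDDDDDDDDHHHHHHD


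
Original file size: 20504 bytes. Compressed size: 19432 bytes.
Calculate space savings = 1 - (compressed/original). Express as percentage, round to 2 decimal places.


ratio = compressed/original = 19432/20504 = 0.947718
savings = 1 - ratio = 1 - 0.947718 = 0.052282
as a percentage: 0.052282 * 100 = 5.23%

Space savings = 1 - 19432/20504 = 5.23%


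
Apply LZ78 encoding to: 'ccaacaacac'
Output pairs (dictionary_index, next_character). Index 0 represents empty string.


LZ78 encoding steps:
Dictionary: {0: ''}
Step 1: w='' (idx 0), next='c' -> output (0, 'c'), add 'c' as idx 1
Step 2: w='c' (idx 1), next='a' -> output (1, 'a'), add 'ca' as idx 2
Step 3: w='' (idx 0), next='a' -> output (0, 'a'), add 'a' as idx 3
Step 4: w='ca' (idx 2), next='a' -> output (2, 'a'), add 'caa' as idx 4
Step 5: w='ca' (idx 2), next='c' -> output (2, 'c'), add 'cac' as idx 5


Encoded: [(0, 'c'), (1, 'a'), (0, 'a'), (2, 'a'), (2, 'c')]


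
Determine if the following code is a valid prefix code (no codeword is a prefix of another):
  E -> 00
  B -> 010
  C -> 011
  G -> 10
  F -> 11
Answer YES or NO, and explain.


Checking each pair (does one codeword prefix another?):
  E='00' vs B='010': no prefix
  E='00' vs C='011': no prefix
  E='00' vs G='10': no prefix
  E='00' vs F='11': no prefix
  B='010' vs E='00': no prefix
  B='010' vs C='011': no prefix
  B='010' vs G='10': no prefix
  B='010' vs F='11': no prefix
  C='011' vs E='00': no prefix
  C='011' vs B='010': no prefix
  C='011' vs G='10': no prefix
  C='011' vs F='11': no prefix
  G='10' vs E='00': no prefix
  G='10' vs B='010': no prefix
  G='10' vs C='011': no prefix
  G='10' vs F='11': no prefix
  F='11' vs E='00': no prefix
  F='11' vs B='010': no prefix
  F='11' vs C='011': no prefix
  F='11' vs G='10': no prefix
No violation found over all pairs.

YES -- this is a valid prefix code. No codeword is a prefix of any other codeword.


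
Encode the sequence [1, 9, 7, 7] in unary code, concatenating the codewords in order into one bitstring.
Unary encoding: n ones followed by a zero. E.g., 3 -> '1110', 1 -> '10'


Encode each number as n ones followed by a terminating 0:
  1 -> 10 (2 bits)
  9 -> 1111111110 (10 bits)
  7 -> 11111110 (8 bits)
  7 -> 11111110 (8 bits)
Total length = 2 + 10 + 8 + 8 = 28 bits.

Unary([1, 9, 7, 7]) = 1011111111101111111011111110 (28 bits)


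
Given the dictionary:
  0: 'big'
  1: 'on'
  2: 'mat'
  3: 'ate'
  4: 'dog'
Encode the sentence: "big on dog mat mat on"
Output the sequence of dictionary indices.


Look up each word in the dictionary:
  'big' -> 0
  'on' -> 1
  'dog' -> 4
  'mat' -> 2
  'mat' -> 2
  'on' -> 1

Encoded: [0, 1, 4, 2, 2, 1]


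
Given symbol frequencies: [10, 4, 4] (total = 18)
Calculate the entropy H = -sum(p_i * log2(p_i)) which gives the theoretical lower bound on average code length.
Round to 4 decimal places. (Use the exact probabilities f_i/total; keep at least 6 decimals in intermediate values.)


Per-symbol terms -p_i * log2(p_i) with p_i = f_i/18:
  p = 10/18 = 0.555556: log2(p) = -0.847997, -p*log2(p) = 0.471109
  p = 4/18 = 0.222222: log2(p) = -2.169925, -p*log2(p) = 0.482206
  p = 4/18 = 0.222222: log2(p) = -2.169925, -p*log2(p) = 0.482206
H = 0.471109 + 0.482206 + 0.482206 = 1.435521

H = 1.4355 bits/symbol


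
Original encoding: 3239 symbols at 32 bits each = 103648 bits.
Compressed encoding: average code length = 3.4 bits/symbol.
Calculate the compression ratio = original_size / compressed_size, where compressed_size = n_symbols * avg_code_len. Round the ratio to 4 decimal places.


original_size = n_symbols * orig_bits = 3239 * 32 = 103648 bits
compressed_size = n_symbols * avg_code_len = 3239 * 3.4 = 11012.6 bits
ratio = original_size / compressed_size = 103648 / 11012.6 = 9.4118

Compression ratio = 9.4118


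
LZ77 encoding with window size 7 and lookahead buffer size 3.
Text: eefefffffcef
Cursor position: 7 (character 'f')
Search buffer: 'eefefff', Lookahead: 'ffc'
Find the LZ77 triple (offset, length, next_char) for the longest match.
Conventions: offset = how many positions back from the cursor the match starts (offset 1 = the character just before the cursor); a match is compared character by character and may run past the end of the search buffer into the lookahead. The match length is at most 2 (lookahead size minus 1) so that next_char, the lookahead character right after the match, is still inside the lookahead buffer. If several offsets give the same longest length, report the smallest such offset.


Try each offset into the search buffer:
  offset=1 (pos 6, char 'f'): match length 2
  offset=2 (pos 5, char 'f'): match length 2
  offset=3 (pos 4, char 'f'): match length 2
  offset=4 (pos 3, char 'e'): match length 0
  offset=5 (pos 2, char 'f'): match length 1
  offset=6 (pos 1, char 'e'): match length 0
  offset=7 (pos 0, char 'e'): match length 0
Longest match has length 2, found at offsets 1, 2, 3; take the smallest, offset 1.
next_char = character at position 7 + 2 = 9 -> 'c'

Best match: offset=1, length=2 (matching 'ff' starting at position 6)
LZ77 triple: (1, 2, 'c')


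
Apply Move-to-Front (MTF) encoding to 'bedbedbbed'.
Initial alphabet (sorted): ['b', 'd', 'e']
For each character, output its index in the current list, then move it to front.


MTF encoding:
'b': index 0 in ['b', 'd', 'e'] -> ['b', 'd', 'e']
'e': index 2 in ['b', 'd', 'e'] -> ['e', 'b', 'd']
'd': index 2 in ['e', 'b', 'd'] -> ['d', 'e', 'b']
'b': index 2 in ['d', 'e', 'b'] -> ['b', 'd', 'e']
'e': index 2 in ['b', 'd', 'e'] -> ['e', 'b', 'd']
'd': index 2 in ['e', 'b', 'd'] -> ['d', 'e', 'b']
'b': index 2 in ['d', 'e', 'b'] -> ['b', 'd', 'e']
'b': index 0 in ['b', 'd', 'e'] -> ['b', 'd', 'e']
'e': index 2 in ['b', 'd', 'e'] -> ['e', 'b', 'd']
'd': index 2 in ['e', 'b', 'd'] -> ['d', 'e', 'b']


Output: [0, 2, 2, 2, 2, 2, 2, 0, 2, 2]


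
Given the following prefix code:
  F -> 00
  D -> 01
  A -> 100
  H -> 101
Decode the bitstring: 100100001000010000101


Decoding step by step:
Bits 100 -> A
Bits 100 -> A
Bits 00 -> F
Bits 100 -> A
Bits 00 -> F
Bits 100 -> A
Bits 00 -> F
Bits 101 -> H


Decoded message: AAFAFAFH


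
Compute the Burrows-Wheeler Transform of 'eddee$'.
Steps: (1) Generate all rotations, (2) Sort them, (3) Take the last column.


Rotations (sorted):
  0: $eddee -> last char: e
  1: ddee$e -> last char: e
  2: dee$ed -> last char: d
  3: e$edde -> last char: e
  4: eddee$ -> last char: $
  5: ee$edd -> last char: d


BWT = eede$d


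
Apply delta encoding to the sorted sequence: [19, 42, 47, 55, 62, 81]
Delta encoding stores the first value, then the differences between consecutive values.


First value: 19
Deltas:
  42 - 19 = 23
  47 - 42 = 5
  55 - 47 = 8
  62 - 55 = 7
  81 - 62 = 19


Delta encoded: [19, 23, 5, 8, 7, 19]


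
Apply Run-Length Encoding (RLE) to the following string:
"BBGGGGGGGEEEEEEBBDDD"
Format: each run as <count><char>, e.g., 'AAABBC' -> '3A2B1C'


Scanning runs left to right:
  i=0: run of 'B' x 2 -> '2B'
  i=2: run of 'G' x 7 -> '7G'
  i=9: run of 'E' x 6 -> '6E'
  i=15: run of 'B' x 2 -> '2B'
  i=17: run of 'D' x 3 -> '3D'

RLE = 2B7G6E2B3D


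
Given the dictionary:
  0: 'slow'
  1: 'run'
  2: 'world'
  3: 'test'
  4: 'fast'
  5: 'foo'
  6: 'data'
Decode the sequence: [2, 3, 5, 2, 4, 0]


Look up each index in the dictionary:
  2 -> 'world'
  3 -> 'test'
  5 -> 'foo'
  2 -> 'world'
  4 -> 'fast'
  0 -> 'slow'

Decoded: "world test foo world fast slow"


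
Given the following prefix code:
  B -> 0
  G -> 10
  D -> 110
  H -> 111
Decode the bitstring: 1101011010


Decoding step by step:
Bits 110 -> D
Bits 10 -> G
Bits 110 -> D
Bits 10 -> G


Decoded message: DGDG


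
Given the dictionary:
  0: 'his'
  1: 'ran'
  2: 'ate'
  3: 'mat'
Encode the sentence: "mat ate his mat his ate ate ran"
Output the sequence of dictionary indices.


Look up each word in the dictionary:
  'mat' -> 3
  'ate' -> 2
  'his' -> 0
  'mat' -> 3
  'his' -> 0
  'ate' -> 2
  'ate' -> 2
  'ran' -> 1

Encoded: [3, 2, 0, 3, 0, 2, 2, 1]


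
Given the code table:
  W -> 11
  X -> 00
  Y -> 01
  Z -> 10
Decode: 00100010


Decoding:
00 -> X
10 -> Z
00 -> X
10 -> Z


Result: XZXZ


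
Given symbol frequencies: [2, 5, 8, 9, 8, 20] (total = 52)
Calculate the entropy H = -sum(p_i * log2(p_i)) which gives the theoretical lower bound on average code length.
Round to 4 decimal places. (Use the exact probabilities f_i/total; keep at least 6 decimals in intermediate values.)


Per-symbol terms -p_i * log2(p_i) with p_i = f_i/52:
  p = 2/52 = 0.038462: log2(p) = -4.700440, -p*log2(p) = 0.180786
  p = 5/52 = 0.096154: log2(p) = -3.378512, -p*log2(p) = 0.324857
  p = 8/52 = 0.153846: log2(p) = -2.700440, -p*log2(p) = 0.415452
  p = 9/52 = 0.173077: log2(p) = -2.530515, -p*log2(p) = 0.437974
  p = 8/52 = 0.153846: log2(p) = -2.700440, -p*log2(p) = 0.415452
  p = 20/52 = 0.384615: log2(p) = -1.378512, -p*log2(p) = 0.530197
H = 0.180786 + 0.324857 + 0.415452 + 0.437974 + 0.415452 + 0.530197 = 2.304718

H = 2.3047 bits/symbol


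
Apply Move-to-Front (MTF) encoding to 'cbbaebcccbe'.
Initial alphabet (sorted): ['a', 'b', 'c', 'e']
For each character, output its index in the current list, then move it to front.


MTF encoding:
'c': index 2 in ['a', 'b', 'c', 'e'] -> ['c', 'a', 'b', 'e']
'b': index 2 in ['c', 'a', 'b', 'e'] -> ['b', 'c', 'a', 'e']
'b': index 0 in ['b', 'c', 'a', 'e'] -> ['b', 'c', 'a', 'e']
'a': index 2 in ['b', 'c', 'a', 'e'] -> ['a', 'b', 'c', 'e']
'e': index 3 in ['a', 'b', 'c', 'e'] -> ['e', 'a', 'b', 'c']
'b': index 2 in ['e', 'a', 'b', 'c'] -> ['b', 'e', 'a', 'c']
'c': index 3 in ['b', 'e', 'a', 'c'] -> ['c', 'b', 'e', 'a']
'c': index 0 in ['c', 'b', 'e', 'a'] -> ['c', 'b', 'e', 'a']
'c': index 0 in ['c', 'b', 'e', 'a'] -> ['c', 'b', 'e', 'a']
'b': index 1 in ['c', 'b', 'e', 'a'] -> ['b', 'c', 'e', 'a']
'e': index 2 in ['b', 'c', 'e', 'a'] -> ['e', 'b', 'c', 'a']


Output: [2, 2, 0, 2, 3, 2, 3, 0, 0, 1, 2]


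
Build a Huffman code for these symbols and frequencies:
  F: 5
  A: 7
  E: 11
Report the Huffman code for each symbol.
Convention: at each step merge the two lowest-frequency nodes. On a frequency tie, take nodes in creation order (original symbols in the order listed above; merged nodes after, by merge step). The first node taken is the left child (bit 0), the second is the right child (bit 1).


Huffman tree construction:
Step 1: Merge F(5) + A(7) = 12
Step 2: Merge E(11) + (F+A)(12) = 23
Read each symbol's code off the tree from the root (left child = 0, right child = 1).

Codes:
  F: 10 (length 2)
  A: 11 (length 2)
  E: 0 (length 1)
Average code length: 35/23 = 1.5217 bits/symbol


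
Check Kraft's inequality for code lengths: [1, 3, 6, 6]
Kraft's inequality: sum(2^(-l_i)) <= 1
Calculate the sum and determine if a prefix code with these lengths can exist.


Sum = 2^(-1) + 2^(-3) + 2^(-6) + 2^(-6)
    = 0.5 + 0.125 + 0.015625 + 0.015625
    = 42/64 = 0.65625
Since 0.65625 <= 1, Kraft's inequality IS satisfied.
A prefix code with these lengths CAN exist.

Kraft sum = 0.65625. Satisfied.


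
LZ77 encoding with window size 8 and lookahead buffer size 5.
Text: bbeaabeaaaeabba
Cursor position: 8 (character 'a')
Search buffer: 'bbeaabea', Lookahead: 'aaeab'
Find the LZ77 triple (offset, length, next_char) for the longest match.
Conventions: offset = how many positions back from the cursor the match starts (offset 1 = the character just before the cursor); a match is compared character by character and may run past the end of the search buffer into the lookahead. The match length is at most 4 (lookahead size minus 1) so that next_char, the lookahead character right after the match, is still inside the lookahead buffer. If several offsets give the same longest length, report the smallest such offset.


Try each offset into the search buffer:
  offset=1 (pos 7, char 'a'): match length 2
  offset=2 (pos 6, char 'e'): match length 0
  offset=3 (pos 5, char 'b'): match length 0
  offset=4 (pos 4, char 'a'): match length 1
  offset=5 (pos 3, char 'a'): match length 2
  offset=6 (pos 2, char 'e'): match length 0
  offset=7 (pos 1, char 'b'): match length 0
  offset=8 (pos 0, char 'b'): match length 0
Longest match has length 2, found at offsets 1, 5; take the smallest, offset 1.
next_char = character at position 8 + 2 = 10 -> 'e'

Best match: offset=1, length=2 (matching 'aa' starting at position 7)
LZ77 triple: (1, 2, 'e')


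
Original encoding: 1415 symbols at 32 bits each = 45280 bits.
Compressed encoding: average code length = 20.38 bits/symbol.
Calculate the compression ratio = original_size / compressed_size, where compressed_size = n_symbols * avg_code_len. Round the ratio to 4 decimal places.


original_size = n_symbols * orig_bits = 1415 * 32 = 45280 bits
compressed_size = n_symbols * avg_code_len = 1415 * 20.38 = 28837.7 bits
ratio = original_size / compressed_size = 45280 / 28837.7 = 1.5702

Compression ratio = 1.5702


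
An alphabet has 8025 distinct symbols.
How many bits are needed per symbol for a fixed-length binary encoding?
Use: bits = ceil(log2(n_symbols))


log2(8025) = 12.9703
Bracket: 2^12 = 4096 < 8025 <= 2^13 = 8192
So ceil(log2(8025)) = 13

bits = ceil(log2(8025)) = ceil(12.9703) = 13 bits


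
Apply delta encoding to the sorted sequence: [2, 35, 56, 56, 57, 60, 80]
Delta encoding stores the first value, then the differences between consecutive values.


First value: 2
Deltas:
  35 - 2 = 33
  56 - 35 = 21
  56 - 56 = 0
  57 - 56 = 1
  60 - 57 = 3
  80 - 60 = 20


Delta encoded: [2, 33, 21, 0, 1, 3, 20]


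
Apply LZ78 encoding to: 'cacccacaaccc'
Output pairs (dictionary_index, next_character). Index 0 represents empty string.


LZ78 encoding steps:
Dictionary: {0: ''}
Step 1: w='' (idx 0), next='c' -> output (0, 'c'), add 'c' as idx 1
Step 2: w='' (idx 0), next='a' -> output (0, 'a'), add 'a' as idx 2
Step 3: w='c' (idx 1), next='c' -> output (1, 'c'), add 'cc' as idx 3
Step 4: w='c' (idx 1), next='a' -> output (1, 'a'), add 'ca' as idx 4
Step 5: w='ca' (idx 4), next='a' -> output (4, 'a'), add 'caa' as idx 5
Step 6: w='cc' (idx 3), next='c' -> output (3, 'c'), add 'ccc' as idx 6


Encoded: [(0, 'c'), (0, 'a'), (1, 'c'), (1, 'a'), (4, 'a'), (3, 'c')]


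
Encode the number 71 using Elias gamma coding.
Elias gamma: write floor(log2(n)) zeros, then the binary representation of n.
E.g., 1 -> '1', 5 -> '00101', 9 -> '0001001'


num_bits = floor(log2(71)) + 1 = 7
leading_zeros = num_bits - 1 = 6
binary(71) = 1000111

Elias gamma(71) = '000000' + '1000111' = 0000001000111 (13 bits)


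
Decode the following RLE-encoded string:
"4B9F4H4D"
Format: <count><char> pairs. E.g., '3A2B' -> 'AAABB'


Expanding each <count><char> pair:
  4B -> 'BBBB'
  9F -> 'FFFFFFFFF'
  4H -> 'HHHH'
  4D -> 'DDDD'

Decoded = BBBBFFFFFFFFFHHHHDDDD


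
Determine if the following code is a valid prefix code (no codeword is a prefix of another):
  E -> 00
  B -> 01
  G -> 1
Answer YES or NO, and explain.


Checking each pair (does one codeword prefix another?):
  E='00' vs B='01': no prefix
  E='00' vs G='1': no prefix
  B='01' vs E='00': no prefix
  B='01' vs G='1': no prefix
  G='1' vs E='00': no prefix
  G='1' vs B='01': no prefix
No violation found over all pairs.

YES -- this is a valid prefix code. No codeword is a prefix of any other codeword.


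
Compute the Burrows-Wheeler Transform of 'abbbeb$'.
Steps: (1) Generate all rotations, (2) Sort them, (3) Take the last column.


Rotations (sorted):
  0: $abbbeb -> last char: b
  1: abbbeb$ -> last char: $
  2: b$abbbe -> last char: e
  3: bbbeb$a -> last char: a
  4: bbeb$ab -> last char: b
  5: beb$abb -> last char: b
  6: eb$abbb -> last char: b


BWT = b$eabbb


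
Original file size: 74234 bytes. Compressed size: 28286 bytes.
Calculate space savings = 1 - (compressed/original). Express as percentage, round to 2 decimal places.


ratio = compressed/original = 28286/74234 = 0.381038
savings = 1 - ratio = 1 - 0.381038 = 0.618962
as a percentage: 0.618962 * 100 = 61.9%

Space savings = 1 - 28286/74234 = 61.9%


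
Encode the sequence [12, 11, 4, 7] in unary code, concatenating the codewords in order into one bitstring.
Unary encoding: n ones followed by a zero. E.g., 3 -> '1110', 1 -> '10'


Encode each number as n ones followed by a terminating 0:
  12 -> 1111111111110 (13 bits)
  11 -> 111111111110 (12 bits)
  4 -> 11110 (5 bits)
  7 -> 11111110 (8 bits)
Total length = 13 + 12 + 5 + 8 = 38 bits.

Unary([12, 11, 4, 7]) = 11111111111101111111111101111011111110 (38 bits)


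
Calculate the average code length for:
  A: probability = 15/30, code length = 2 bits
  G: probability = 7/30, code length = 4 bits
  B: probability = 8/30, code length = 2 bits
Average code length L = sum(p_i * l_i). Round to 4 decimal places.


Weighted contributions p_i * l_i:
  A: (15/30) * 2 = 30/30
  G: (7/30) * 4 = 28/30
  B: (8/30) * 2 = 16/30
Sum = (30 + 28 + 16)/30 = 74/30

L = 74/30 = 2.4667 bits/symbol


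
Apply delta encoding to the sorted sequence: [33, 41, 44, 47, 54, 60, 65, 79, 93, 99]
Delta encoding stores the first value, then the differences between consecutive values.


First value: 33
Deltas:
  41 - 33 = 8
  44 - 41 = 3
  47 - 44 = 3
  54 - 47 = 7
  60 - 54 = 6
  65 - 60 = 5
  79 - 65 = 14
  93 - 79 = 14
  99 - 93 = 6


Delta encoded: [33, 8, 3, 3, 7, 6, 5, 14, 14, 6]


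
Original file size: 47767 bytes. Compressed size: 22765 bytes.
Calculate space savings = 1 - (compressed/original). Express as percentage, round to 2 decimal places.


ratio = compressed/original = 22765/47767 = 0.476584
savings = 1 - ratio = 1 - 0.476584 = 0.523416
as a percentage: 0.523416 * 100 = 52.34%

Space savings = 1 - 22765/47767 = 52.34%


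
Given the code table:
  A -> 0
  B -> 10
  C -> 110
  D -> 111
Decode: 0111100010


Decoding:
0 -> A
111 -> D
10 -> B
0 -> A
0 -> A
10 -> B


Result: ADBAAB


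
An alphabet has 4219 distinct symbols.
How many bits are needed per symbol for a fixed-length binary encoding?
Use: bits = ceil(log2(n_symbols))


log2(4219) = 12.0427
Bracket: 2^12 = 4096 < 4219 <= 2^13 = 8192
So ceil(log2(4219)) = 13

bits = ceil(log2(4219)) = ceil(12.0427) = 13 bits


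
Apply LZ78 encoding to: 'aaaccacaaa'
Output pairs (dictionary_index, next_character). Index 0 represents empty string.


LZ78 encoding steps:
Dictionary: {0: ''}
Step 1: w='' (idx 0), next='a' -> output (0, 'a'), add 'a' as idx 1
Step 2: w='a' (idx 1), next='a' -> output (1, 'a'), add 'aa' as idx 2
Step 3: w='' (idx 0), next='c' -> output (0, 'c'), add 'c' as idx 3
Step 4: w='c' (idx 3), next='a' -> output (3, 'a'), add 'ca' as idx 4
Step 5: w='ca' (idx 4), next='a' -> output (4, 'a'), add 'caa' as idx 5
Step 6: w='a' (idx 1), end of input -> output (1, '')


Encoded: [(0, 'a'), (1, 'a'), (0, 'c'), (3, 'a'), (4, 'a'), (1, '')]


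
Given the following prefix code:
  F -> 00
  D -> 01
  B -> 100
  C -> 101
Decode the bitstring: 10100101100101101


Decoding step by step:
Bits 101 -> C
Bits 00 -> F
Bits 101 -> C
Bits 100 -> B
Bits 101 -> C
Bits 101 -> C


Decoded message: CFCBCC


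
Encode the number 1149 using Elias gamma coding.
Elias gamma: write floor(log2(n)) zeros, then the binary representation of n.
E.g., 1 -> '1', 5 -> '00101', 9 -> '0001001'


num_bits = floor(log2(1149)) + 1 = 11
leading_zeros = num_bits - 1 = 10
binary(1149) = 10001111101

Elias gamma(1149) = '0000000000' + '10001111101' = 000000000010001111101 (21 bits)


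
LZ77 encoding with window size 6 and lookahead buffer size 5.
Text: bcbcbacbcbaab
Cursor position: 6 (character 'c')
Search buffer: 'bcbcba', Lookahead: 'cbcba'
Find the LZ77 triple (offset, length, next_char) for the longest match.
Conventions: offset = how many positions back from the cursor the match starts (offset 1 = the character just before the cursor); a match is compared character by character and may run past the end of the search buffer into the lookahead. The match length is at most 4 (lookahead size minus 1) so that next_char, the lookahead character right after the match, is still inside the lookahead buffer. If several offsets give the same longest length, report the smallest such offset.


Try each offset into the search buffer:
  offset=1 (pos 5, char 'a'): match length 0
  offset=2 (pos 4, char 'b'): match length 0
  offset=3 (pos 3, char 'c'): match length 2
  offset=4 (pos 2, char 'b'): match length 0
  offset=5 (pos 1, char 'c'): match length 4
  offset=6 (pos 0, char 'b'): match length 0
Longest match has length 4 at offset 5.
next_char = character at position 6 + 4 = 10 -> 'a'

Best match: offset=5, length=4 (matching 'cbcb' starting at position 1)
LZ77 triple: (5, 4, 'a')


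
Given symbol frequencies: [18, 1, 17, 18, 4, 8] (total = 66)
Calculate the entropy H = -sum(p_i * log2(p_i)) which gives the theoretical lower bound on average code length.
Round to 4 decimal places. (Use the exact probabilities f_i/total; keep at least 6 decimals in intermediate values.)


Per-symbol terms -p_i * log2(p_i) with p_i = f_i/66:
  p = 18/66 = 0.272727: log2(p) = -1.874469, -p*log2(p) = 0.511219
  p = 1/66 = 0.015152: log2(p) = -6.044394, -p*log2(p) = 0.091582
  p = 17/66 = 0.257576: log2(p) = -1.956931, -p*log2(p) = 0.504058
  p = 18/66 = 0.272727: log2(p) = -1.874469, -p*log2(p) = 0.511219
  p = 4/66 = 0.060606: log2(p) = -4.044394, -p*log2(p) = 0.245115
  p = 8/66 = 0.121212: log2(p) = -3.044394, -p*log2(p) = 0.369017
H = 0.511219 + 0.091582 + 0.504058 + 0.511219 + 0.245115 + 0.369017 = 2.232210

H = 2.2322 bits/symbol


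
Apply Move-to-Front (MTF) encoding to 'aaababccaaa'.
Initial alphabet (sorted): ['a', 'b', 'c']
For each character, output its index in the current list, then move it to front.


MTF encoding:
'a': index 0 in ['a', 'b', 'c'] -> ['a', 'b', 'c']
'a': index 0 in ['a', 'b', 'c'] -> ['a', 'b', 'c']
'a': index 0 in ['a', 'b', 'c'] -> ['a', 'b', 'c']
'b': index 1 in ['a', 'b', 'c'] -> ['b', 'a', 'c']
'a': index 1 in ['b', 'a', 'c'] -> ['a', 'b', 'c']
'b': index 1 in ['a', 'b', 'c'] -> ['b', 'a', 'c']
'c': index 2 in ['b', 'a', 'c'] -> ['c', 'b', 'a']
'c': index 0 in ['c', 'b', 'a'] -> ['c', 'b', 'a']
'a': index 2 in ['c', 'b', 'a'] -> ['a', 'c', 'b']
'a': index 0 in ['a', 'c', 'b'] -> ['a', 'c', 'b']
'a': index 0 in ['a', 'c', 'b'] -> ['a', 'c', 'b']


Output: [0, 0, 0, 1, 1, 1, 2, 0, 2, 0, 0]


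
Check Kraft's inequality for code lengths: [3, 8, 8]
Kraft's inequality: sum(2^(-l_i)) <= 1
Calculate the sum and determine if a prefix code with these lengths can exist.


Sum = 2^(-3) + 2^(-8) + 2^(-8)
    = 0.125 + 0.00390625 + 0.00390625
    = 34/256 = 0.1328125
Since 0.1328125 <= 1, Kraft's inequality IS satisfied.
A prefix code with these lengths CAN exist.

Kraft sum = 0.1328125. Satisfied.


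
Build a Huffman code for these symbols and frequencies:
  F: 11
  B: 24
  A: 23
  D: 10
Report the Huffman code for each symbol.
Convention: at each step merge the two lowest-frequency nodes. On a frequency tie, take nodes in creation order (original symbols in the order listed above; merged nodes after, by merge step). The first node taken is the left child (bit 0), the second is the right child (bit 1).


Huffman tree construction:
Step 1: Merge D(10) + F(11) = 21
Step 2: Merge (D+F)(21) + A(23) = 44
Step 3: Merge B(24) + ((D+F)+A)(44) = 68
Read each symbol's code off the tree from the root (left child = 0, right child = 1).

Codes:
  F: 101 (length 3)
  B: 0 (length 1)
  A: 11 (length 2)
  D: 100 (length 3)
Average code length: 133/68 = 1.9559 bits/symbol


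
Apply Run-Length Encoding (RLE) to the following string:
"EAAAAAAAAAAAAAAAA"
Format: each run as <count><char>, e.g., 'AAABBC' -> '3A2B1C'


Scanning runs left to right:
  i=0: run of 'E' x 1 -> '1E'
  i=1: run of 'A' x 16 -> '16A'

RLE = 1E16A


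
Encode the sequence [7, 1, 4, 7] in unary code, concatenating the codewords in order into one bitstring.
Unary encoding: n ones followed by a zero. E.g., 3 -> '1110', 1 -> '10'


Encode each number as n ones followed by a terminating 0:
  7 -> 11111110 (8 bits)
  1 -> 10 (2 bits)
  4 -> 11110 (5 bits)
  7 -> 11111110 (8 bits)
Total length = 8 + 2 + 5 + 8 = 23 bits.

Unary([7, 1, 4, 7]) = 11111110101111011111110 (23 bits)


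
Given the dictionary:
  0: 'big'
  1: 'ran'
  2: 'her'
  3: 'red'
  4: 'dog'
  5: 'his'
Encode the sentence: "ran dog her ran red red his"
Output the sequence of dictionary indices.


Look up each word in the dictionary:
  'ran' -> 1
  'dog' -> 4
  'her' -> 2
  'ran' -> 1
  'red' -> 3
  'red' -> 3
  'his' -> 5

Encoded: [1, 4, 2, 1, 3, 3, 5]


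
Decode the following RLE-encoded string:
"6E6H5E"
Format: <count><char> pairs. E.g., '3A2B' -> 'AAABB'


Expanding each <count><char> pair:
  6E -> 'EEEEEE'
  6H -> 'HHHHHH'
  5E -> 'EEEEE'

Decoded = EEEEEEHHHHHHEEEEE


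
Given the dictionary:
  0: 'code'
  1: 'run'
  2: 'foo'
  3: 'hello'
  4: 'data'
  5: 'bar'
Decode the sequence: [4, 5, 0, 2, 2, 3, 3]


Look up each index in the dictionary:
  4 -> 'data'
  5 -> 'bar'
  0 -> 'code'
  2 -> 'foo'
  2 -> 'foo'
  3 -> 'hello'
  3 -> 'hello'

Decoded: "data bar code foo foo hello hello"


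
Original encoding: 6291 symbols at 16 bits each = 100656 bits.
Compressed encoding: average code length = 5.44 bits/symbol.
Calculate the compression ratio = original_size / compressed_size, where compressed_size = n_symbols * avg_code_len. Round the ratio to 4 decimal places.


original_size = n_symbols * orig_bits = 6291 * 16 = 100656 bits
compressed_size = n_symbols * avg_code_len = 6291 * 5.44 = 34223.04 bits
ratio = original_size / compressed_size = 100656 / 34223.04 = 2.9412

Compression ratio = 2.9412


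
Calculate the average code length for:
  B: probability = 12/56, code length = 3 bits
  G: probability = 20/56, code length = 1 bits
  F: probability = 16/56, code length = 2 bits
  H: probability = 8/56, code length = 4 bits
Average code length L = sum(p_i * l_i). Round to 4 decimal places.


Weighted contributions p_i * l_i:
  B: (12/56) * 3 = 36/56
  G: (20/56) * 1 = 20/56
  F: (16/56) * 2 = 32/56
  H: (8/56) * 4 = 32/56
Sum = (36 + 20 + 32 + 32)/56 = 120/56

L = 120/56 = 2.1429 bits/symbol


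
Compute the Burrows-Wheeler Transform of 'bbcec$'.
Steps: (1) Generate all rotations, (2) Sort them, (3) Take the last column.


Rotations (sorted):
  0: $bbcec -> last char: c
  1: bbcec$ -> last char: $
  2: bcec$b -> last char: b
  3: c$bbce -> last char: e
  4: cec$bb -> last char: b
  5: ec$bbc -> last char: c


BWT = c$bebc


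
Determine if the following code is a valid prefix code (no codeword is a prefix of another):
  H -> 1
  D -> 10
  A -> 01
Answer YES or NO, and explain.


Checking each pair (does one codeword prefix another?):
  H='1' vs D='10': prefix -- VIOLATION

NO -- this is NOT a valid prefix code. H (1) is a prefix of D (10).


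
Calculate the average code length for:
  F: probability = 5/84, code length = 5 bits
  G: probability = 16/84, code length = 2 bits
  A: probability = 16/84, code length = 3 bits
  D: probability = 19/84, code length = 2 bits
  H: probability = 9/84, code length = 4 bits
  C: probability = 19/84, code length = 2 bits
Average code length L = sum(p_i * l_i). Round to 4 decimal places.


Weighted contributions p_i * l_i:
  F: (5/84) * 5 = 25/84
  G: (16/84) * 2 = 32/84
  A: (16/84) * 3 = 48/84
  D: (19/84) * 2 = 38/84
  H: (9/84) * 4 = 36/84
  C: (19/84) * 2 = 38/84
Sum = (25 + 32 + 48 + 38 + 36 + 38)/84 = 217/84

L = 217/84 = 2.5833 bits/symbol


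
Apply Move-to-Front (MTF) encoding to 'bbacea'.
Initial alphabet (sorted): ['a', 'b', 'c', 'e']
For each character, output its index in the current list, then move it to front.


MTF encoding:
'b': index 1 in ['a', 'b', 'c', 'e'] -> ['b', 'a', 'c', 'e']
'b': index 0 in ['b', 'a', 'c', 'e'] -> ['b', 'a', 'c', 'e']
'a': index 1 in ['b', 'a', 'c', 'e'] -> ['a', 'b', 'c', 'e']
'c': index 2 in ['a', 'b', 'c', 'e'] -> ['c', 'a', 'b', 'e']
'e': index 3 in ['c', 'a', 'b', 'e'] -> ['e', 'c', 'a', 'b']
'a': index 2 in ['e', 'c', 'a', 'b'] -> ['a', 'e', 'c', 'b']


Output: [1, 0, 1, 2, 3, 2]


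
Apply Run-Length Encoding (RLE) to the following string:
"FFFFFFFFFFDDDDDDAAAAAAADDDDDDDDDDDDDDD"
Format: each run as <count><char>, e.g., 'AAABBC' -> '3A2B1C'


Scanning runs left to right:
  i=0: run of 'F' x 10 -> '10F'
  i=10: run of 'D' x 6 -> '6D'
  i=16: run of 'A' x 7 -> '7A'
  i=23: run of 'D' x 15 -> '15D'

RLE = 10F6D7A15D


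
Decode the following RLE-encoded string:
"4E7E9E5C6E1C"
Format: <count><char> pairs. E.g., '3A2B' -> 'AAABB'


Expanding each <count><char> pair:
  4E -> 'EEEE'
  7E -> 'EEEEEEE'
  9E -> 'EEEEEEEEE'
  5C -> 'CCCCC'
  6E -> 'EEEEEE'
  1C -> 'C'

Decoded = EEEEEEEEEEEEEEEEEEEECCCCCEEEEEEC


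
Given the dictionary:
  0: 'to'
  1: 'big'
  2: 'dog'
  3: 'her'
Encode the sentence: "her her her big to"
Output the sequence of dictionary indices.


Look up each word in the dictionary:
  'her' -> 3
  'her' -> 3
  'her' -> 3
  'big' -> 1
  'to' -> 0

Encoded: [3, 3, 3, 1, 0]


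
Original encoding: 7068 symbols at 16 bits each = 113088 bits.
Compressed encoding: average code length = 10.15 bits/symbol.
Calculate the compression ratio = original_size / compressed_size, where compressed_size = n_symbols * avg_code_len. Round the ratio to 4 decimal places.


original_size = n_symbols * orig_bits = 7068 * 16 = 113088 bits
compressed_size = n_symbols * avg_code_len = 7068 * 10.15 = 71740.2 bits
ratio = original_size / compressed_size = 113088 / 71740.2 = 1.5764

Compression ratio = 1.5764


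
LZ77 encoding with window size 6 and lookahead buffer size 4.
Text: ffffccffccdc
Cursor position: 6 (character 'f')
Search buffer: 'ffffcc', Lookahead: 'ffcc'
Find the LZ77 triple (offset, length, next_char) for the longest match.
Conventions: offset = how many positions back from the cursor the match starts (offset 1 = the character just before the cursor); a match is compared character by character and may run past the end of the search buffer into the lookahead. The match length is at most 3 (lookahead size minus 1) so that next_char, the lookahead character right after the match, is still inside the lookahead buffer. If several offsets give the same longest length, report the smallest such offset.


Try each offset into the search buffer:
  offset=1 (pos 5, char 'c'): match length 0
  offset=2 (pos 4, char 'c'): match length 0
  offset=3 (pos 3, char 'f'): match length 1
  offset=4 (pos 2, char 'f'): match length 3
  offset=5 (pos 1, char 'f'): match length 2
  offset=6 (pos 0, char 'f'): match length 2
Longest match has length 3 at offset 4.
next_char = character at position 6 + 3 = 9 -> 'c'

Best match: offset=4, length=3 (matching 'ffc' starting at position 2)
LZ77 triple: (4, 3, 'c')


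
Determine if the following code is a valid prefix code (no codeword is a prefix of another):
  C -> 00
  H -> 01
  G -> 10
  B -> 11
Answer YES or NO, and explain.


Checking each pair (does one codeword prefix another?):
  C='00' vs H='01': no prefix
  C='00' vs G='10': no prefix
  C='00' vs B='11': no prefix
  H='01' vs C='00': no prefix
  H='01' vs G='10': no prefix
  H='01' vs B='11': no prefix
  G='10' vs C='00': no prefix
  G='10' vs H='01': no prefix
  G='10' vs B='11': no prefix
  B='11' vs C='00': no prefix
  B='11' vs H='01': no prefix
  B='11' vs G='10': no prefix
No violation found over all pairs.

YES -- this is a valid prefix code. No codeword is a prefix of any other codeword.


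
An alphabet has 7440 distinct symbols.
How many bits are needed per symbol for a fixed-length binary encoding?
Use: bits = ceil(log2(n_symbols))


log2(7440) = 12.8611
Bracket: 2^12 = 4096 < 7440 <= 2^13 = 8192
So ceil(log2(7440)) = 13

bits = ceil(log2(7440)) = ceil(12.8611) = 13 bits


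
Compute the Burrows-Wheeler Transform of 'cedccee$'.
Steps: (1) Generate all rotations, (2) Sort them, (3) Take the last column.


Rotations (sorted):
  0: $cedccee -> last char: e
  1: ccee$ced -> last char: d
  2: cedccee$ -> last char: $
  3: cee$cedc -> last char: c
  4: dccee$ce -> last char: e
  5: e$cedcce -> last char: e
  6: edccee$c -> last char: c
  7: ee$cedcc -> last char: c


BWT = ed$ceecc


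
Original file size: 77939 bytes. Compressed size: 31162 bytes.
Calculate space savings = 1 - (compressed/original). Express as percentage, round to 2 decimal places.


ratio = compressed/original = 31162/77939 = 0.399826
savings = 1 - ratio = 1 - 0.399826 = 0.600174
as a percentage: 0.600174 * 100 = 60.02%

Space savings = 1 - 31162/77939 = 60.02%


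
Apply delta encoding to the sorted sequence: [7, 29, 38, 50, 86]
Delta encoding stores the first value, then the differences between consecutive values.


First value: 7
Deltas:
  29 - 7 = 22
  38 - 29 = 9
  50 - 38 = 12
  86 - 50 = 36


Delta encoded: [7, 22, 9, 12, 36]


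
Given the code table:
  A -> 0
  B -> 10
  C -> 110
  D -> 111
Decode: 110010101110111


Decoding:
110 -> C
0 -> A
10 -> B
10 -> B
111 -> D
0 -> A
111 -> D


Result: CABBDAD


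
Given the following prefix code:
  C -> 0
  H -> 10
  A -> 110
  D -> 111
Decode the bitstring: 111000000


Decoding step by step:
Bits 111 -> D
Bits 0 -> C
Bits 0 -> C
Bits 0 -> C
Bits 0 -> C
Bits 0 -> C
Bits 0 -> C


Decoded message: DCCCCCC


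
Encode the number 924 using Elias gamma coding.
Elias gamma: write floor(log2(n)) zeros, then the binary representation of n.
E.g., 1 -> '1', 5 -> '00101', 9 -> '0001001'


num_bits = floor(log2(924)) + 1 = 10
leading_zeros = num_bits - 1 = 9
binary(924) = 1110011100

Elias gamma(924) = '000000000' + '1110011100' = 0000000001110011100 (19 bits)


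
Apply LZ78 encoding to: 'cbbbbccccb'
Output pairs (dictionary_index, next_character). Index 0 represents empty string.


LZ78 encoding steps:
Dictionary: {0: ''}
Step 1: w='' (idx 0), next='c' -> output (0, 'c'), add 'c' as idx 1
Step 2: w='' (idx 0), next='b' -> output (0, 'b'), add 'b' as idx 2
Step 3: w='b' (idx 2), next='b' -> output (2, 'b'), add 'bb' as idx 3
Step 4: w='b' (idx 2), next='c' -> output (2, 'c'), add 'bc' as idx 4
Step 5: w='c' (idx 1), next='c' -> output (1, 'c'), add 'cc' as idx 5
Step 6: w='c' (idx 1), next='b' -> output (1, 'b'), add 'cb' as idx 6


Encoded: [(0, 'c'), (0, 'b'), (2, 'b'), (2, 'c'), (1, 'c'), (1, 'b')]


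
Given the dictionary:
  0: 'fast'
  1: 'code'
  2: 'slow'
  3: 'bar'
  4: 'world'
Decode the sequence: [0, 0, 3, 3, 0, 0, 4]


Look up each index in the dictionary:
  0 -> 'fast'
  0 -> 'fast'
  3 -> 'bar'
  3 -> 'bar'
  0 -> 'fast'
  0 -> 'fast'
  4 -> 'world'

Decoded: "fast fast bar bar fast fast world"


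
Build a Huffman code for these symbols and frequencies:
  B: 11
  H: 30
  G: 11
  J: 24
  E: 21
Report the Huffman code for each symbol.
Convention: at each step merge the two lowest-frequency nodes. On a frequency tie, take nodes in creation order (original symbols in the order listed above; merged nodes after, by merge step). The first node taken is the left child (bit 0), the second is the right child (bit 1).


Huffman tree construction:
Step 1: Merge B(11) + G(11) = 22
Step 2: Merge E(21) + (B+G)(22) = 43
Step 3: Merge J(24) + H(30) = 54
Step 4: Merge (E+(B+G))(43) + (J+H)(54) = 97
Read each symbol's code off the tree from the root (left child = 0, right child = 1).

Codes:
  B: 010 (length 3)
  H: 11 (length 2)
  G: 011 (length 3)
  J: 10 (length 2)
  E: 00 (length 2)
Average code length: 216/97 = 2.2268 bits/symbol
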